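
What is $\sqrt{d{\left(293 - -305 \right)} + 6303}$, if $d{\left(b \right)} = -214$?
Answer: $\sqrt{6089} \approx 78.032$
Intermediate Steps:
$\sqrt{d{\left(293 - -305 \right)} + 6303} = \sqrt{-214 + 6303} = \sqrt{6089}$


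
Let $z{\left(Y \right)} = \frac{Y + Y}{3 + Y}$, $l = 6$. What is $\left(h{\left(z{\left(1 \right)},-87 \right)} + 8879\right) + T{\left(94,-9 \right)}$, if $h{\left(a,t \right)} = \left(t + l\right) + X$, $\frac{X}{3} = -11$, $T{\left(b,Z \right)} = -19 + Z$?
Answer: $8737$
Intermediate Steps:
$X = -33$ ($X = 3 \left(-11\right) = -33$)
$z{\left(Y \right)} = \frac{2 Y}{3 + Y}$
$h{\left(a,t \right)} = -27 + t$ ($h{\left(a,t \right)} = \left(t + 6\right) - 33 = \left(6 + t\right) - 33 = -27 + t$)
$\left(h{\left(z{\left(1 \right)},-87 \right)} + 8879\right) + T{\left(94,-9 \right)} = \left(\left(-27 - 87\right) + 8879\right) - 28 = \left(-114 + 8879\right) - 28 = 8765 - 28 = 8737$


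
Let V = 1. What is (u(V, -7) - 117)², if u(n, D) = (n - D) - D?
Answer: 10404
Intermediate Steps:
u(n, D) = n - 2*D
(u(V, -7) - 117)² = ((1 - 2*(-7)) - 117)² = ((1 + 14) - 117)² = (15 - 117)² = (-102)² = 10404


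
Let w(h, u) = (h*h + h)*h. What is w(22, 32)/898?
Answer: 5566/449 ≈ 12.396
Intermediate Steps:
w(h, u) = h*(h + h²) (w(h, u) = (h² + h)*h = (h + h²)*h = h*(h + h²))
w(22, 32)/898 = (22²*(1 + 22))/898 = (484*23)*(1/898) = 11132*(1/898) = 5566/449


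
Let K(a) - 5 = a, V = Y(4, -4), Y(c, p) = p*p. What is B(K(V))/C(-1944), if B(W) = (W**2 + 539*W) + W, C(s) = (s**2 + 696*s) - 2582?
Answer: 11781/2423530 ≈ 0.0048611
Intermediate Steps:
Y(c, p) = p**2
V = 16 (V = (-4)**2 = 16)
K(a) = 5 + a
C(s) = -2582 + s**2 + 696*s
B(W) = W**2 + 540*W
B(K(V))/C(-1944) = ((5 + 16)*(540 + (5 + 16)))/(-2582 + (-1944)**2 + 696*(-1944)) = (21*(540 + 21))/(-2582 + 3779136 - 1353024) = (21*561)/2423530 = 11781*(1/2423530) = 11781/2423530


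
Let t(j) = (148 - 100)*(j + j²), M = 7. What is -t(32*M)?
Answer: -2419200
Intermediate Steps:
t(j) = 48*j + 48*j² (t(j) = 48*(j + j²) = 48*j + 48*j²)
-t(32*M) = -48*32*7*(1 + 32*7) = -48*224*(1 + 224) = -48*224*225 = -1*2419200 = -2419200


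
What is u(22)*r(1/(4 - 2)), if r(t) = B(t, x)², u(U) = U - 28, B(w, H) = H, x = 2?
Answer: -24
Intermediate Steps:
u(U) = -28 + U
r(t) = 4 (r(t) = 2² = 4)
u(22)*r(1/(4 - 2)) = (-28 + 22)*4 = -6*4 = -24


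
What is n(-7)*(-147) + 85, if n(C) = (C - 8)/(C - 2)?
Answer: -160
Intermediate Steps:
n(C) = (-8 + C)/(-2 + C)
n(-7)*(-147) + 85 = ((-8 - 7)/(-2 - 7))*(-147) + 85 = (-15/(-9))*(-147) + 85 = -1/9*(-15)*(-147) + 85 = (5/3)*(-147) + 85 = -245 + 85 = -160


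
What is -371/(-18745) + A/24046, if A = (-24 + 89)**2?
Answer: 88118691/450742270 ≈ 0.19550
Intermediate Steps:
A = 4225 (A = 65**2 = 4225)
-371/(-18745) + A/24046 = -371/(-18745) + 4225/24046 = -371*(-1/18745) + 4225*(1/24046) = 371/18745 + 4225/24046 = 88118691/450742270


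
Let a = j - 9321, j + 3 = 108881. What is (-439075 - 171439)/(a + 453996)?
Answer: -610514/553553 ≈ -1.1029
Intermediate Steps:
j = 108878 (j = -3 + 108881 = 108878)
a = 99557 (a = 108878 - 9321 = 99557)
(-439075 - 171439)/(a + 453996) = (-439075 - 171439)/(99557 + 453996) = -610514/553553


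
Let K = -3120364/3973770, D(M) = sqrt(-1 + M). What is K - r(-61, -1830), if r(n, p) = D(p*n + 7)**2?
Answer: -221809454042/1986885 ≈ -1.1164e+5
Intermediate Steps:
r(n, p) = 6 + n*p (r(n, p) = (sqrt(-1 + (p*n + 7)))**2 = (sqrt(-1 + (n*p + 7)))**2 = (sqrt(-1 + (7 + n*p)))**2 = (sqrt(6 + n*p))**2 = 6 + n*p)
K = -1560182/1986885 (K = -3120364*1/3973770 = -1560182/1986885 ≈ -0.78524)
K - r(-61, -1830) = -1560182/1986885 - (6 - 61*(-1830)) = -1560182/1986885 - (6 + 111630) = -1560182/1986885 - 1*111636 = -1560182/1986885 - 111636 = -221809454042/1986885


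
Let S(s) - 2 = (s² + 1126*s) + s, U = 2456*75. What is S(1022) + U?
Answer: 2380480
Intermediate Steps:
U = 184200
S(s) = 2 + s² + 1127*s (S(s) = 2 + ((s² + 1126*s) + s) = 2 + (s² + 1127*s) = 2 + s² + 1127*s)
S(1022) + U = (2 + 1022² + 1127*1022) + 184200 = (2 + 1044484 + 1151794) + 184200 = 2196280 + 184200 = 2380480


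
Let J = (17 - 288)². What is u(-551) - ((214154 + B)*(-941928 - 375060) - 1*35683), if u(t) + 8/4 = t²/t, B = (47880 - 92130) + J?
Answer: 320482479990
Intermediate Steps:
J = 73441 (J = (-271)² = 73441)
B = 29191 (B = (47880 - 92130) + 73441 = -44250 + 73441 = 29191)
u(t) = -2 + t (u(t) = -2 + t²/t = -2 + t)
u(-551) - ((214154 + B)*(-941928 - 375060) - 1*35683) = (-2 - 551) - ((214154 + 29191)*(-941928 - 375060) - 1*35683) = -553 - (243345*(-1316988) - 35683) = -553 - (-320482444860 - 35683) = -553 - 1*(-320482480543) = -553 + 320482480543 = 320482479990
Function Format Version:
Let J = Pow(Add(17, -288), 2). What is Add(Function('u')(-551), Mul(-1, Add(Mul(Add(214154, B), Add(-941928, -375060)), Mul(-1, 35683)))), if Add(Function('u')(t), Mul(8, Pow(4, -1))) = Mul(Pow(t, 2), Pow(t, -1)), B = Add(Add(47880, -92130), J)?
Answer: 320482479990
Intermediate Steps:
J = 73441 (J = Pow(-271, 2) = 73441)
B = 29191 (B = Add(Add(47880, -92130), 73441) = Add(-44250, 73441) = 29191)
Function('u')(t) = Add(-2, t) (Function('u')(t) = Add(-2, Mul(Pow(t, 2), Pow(t, -1))) = Add(-2, t))
Add(Function('u')(-551), Mul(-1, Add(Mul(Add(214154, B), Add(-941928, -375060)), Mul(-1, 35683)))) = Add(Add(-2, -551), Mul(-1, Add(Mul(Add(214154, 29191), Add(-941928, -375060)), Mul(-1, 35683)))) = Add(-553, Mul(-1, Add(Mul(243345, -1316988), -35683))) = Add(-553, Mul(-1, Add(-320482444860, -35683))) = Add(-553, Mul(-1, -320482480543)) = Add(-553, 320482480543) = 320482479990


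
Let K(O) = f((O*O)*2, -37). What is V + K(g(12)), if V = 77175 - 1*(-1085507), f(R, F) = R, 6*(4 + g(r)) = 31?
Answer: 20928325/18 ≈ 1.1627e+6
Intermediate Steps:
g(r) = 7/6 (g(r) = -4 + (⅙)*31 = -4 + 31/6 = 7/6)
K(O) = 2*O² (K(O) = (O*O)*2 = O²*2 = 2*O²)
V = 1162682 (V = 77175 + 1085507 = 1162682)
V + K(g(12)) = 1162682 + 2*(7/6)² = 1162682 + 2*(49/36) = 1162682 + 49/18 = 20928325/18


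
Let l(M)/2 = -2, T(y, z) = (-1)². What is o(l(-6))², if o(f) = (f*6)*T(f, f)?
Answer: 576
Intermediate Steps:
T(y, z) = 1
l(M) = -4 (l(M) = 2*(-2) = -4)
o(f) = 6*f (o(f) = (f*6)*1 = (6*f)*1 = 6*f)
o(l(-6))² = (6*(-4))² = (-24)² = 576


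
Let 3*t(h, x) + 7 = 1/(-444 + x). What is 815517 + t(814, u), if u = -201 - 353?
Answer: 813883637/998 ≈ 8.1552e+5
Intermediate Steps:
u = -554
t(h, x) = -7/3 + 1/(3*(-444 + x))
815517 + t(814, u) = 815517 + (3109 - 7*(-554))/(3*(-444 - 554)) = 815517 + (1/3)*(3109 + 3878)/(-998) = 815517 + (1/3)*(-1/998)*6987 = 815517 - 2329/998 = 813883637/998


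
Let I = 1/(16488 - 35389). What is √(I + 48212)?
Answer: √17223630962911/18901 ≈ 219.57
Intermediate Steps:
I = -1/18901 (I = 1/(-18901) = -1/18901 ≈ -5.2907e-5)
√(I + 48212) = √(-1/18901 + 48212) = √(911255011/18901) = √17223630962911/18901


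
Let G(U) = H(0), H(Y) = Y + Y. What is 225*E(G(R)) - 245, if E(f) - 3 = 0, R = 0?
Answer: 430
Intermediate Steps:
H(Y) = 2*Y
G(U) = 0 (G(U) = 2*0 = 0)
E(f) = 3 (E(f) = 3 + 0 = 3)
225*E(G(R)) - 245 = 225*3 - 245 = 675 - 245 = 430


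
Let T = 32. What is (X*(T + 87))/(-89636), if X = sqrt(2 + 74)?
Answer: -119*sqrt(19)/44818 ≈ -0.011574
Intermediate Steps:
X = 2*sqrt(19) (X = sqrt(76) = 2*sqrt(19) ≈ 8.7178)
(X*(T + 87))/(-89636) = ((2*sqrt(19))*(32 + 87))/(-89636) = ((2*sqrt(19))*119)*(-1/89636) = (238*sqrt(19))*(-1/89636) = -119*sqrt(19)/44818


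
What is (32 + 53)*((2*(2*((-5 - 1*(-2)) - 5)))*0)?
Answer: 0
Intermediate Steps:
(32 + 53)*((2*(2*((-5 - 1*(-2)) - 5)))*0) = 85*((2*(2*((-5 + 2) - 5)))*0) = 85*((2*(2*(-3 - 5)))*0) = 85*((2*(2*(-8)))*0) = 85*((2*(-16))*0) = 85*(-32*0) = 85*0 = 0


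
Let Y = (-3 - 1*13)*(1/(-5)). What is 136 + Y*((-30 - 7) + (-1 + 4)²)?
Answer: 232/5 ≈ 46.400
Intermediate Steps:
Y = 16/5 (Y = (-3 - 13)*(1*(-⅕)) = -16*(-⅕) = 16/5 ≈ 3.2000)
136 + Y*((-30 - 7) + (-1 + 4)²) = 136 + 16*((-30 - 7) + (-1 + 4)²)/5 = 136 + 16*(-37 + 3²)/5 = 136 + 16*(-37 + 9)/5 = 136 + (16/5)*(-28) = 136 - 448/5 = 232/5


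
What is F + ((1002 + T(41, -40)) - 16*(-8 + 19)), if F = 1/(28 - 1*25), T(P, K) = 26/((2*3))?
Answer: 2492/3 ≈ 830.67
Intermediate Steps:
T(P, K) = 13/3 (T(P, K) = 26/6 = 26*(⅙) = 13/3)
F = ⅓ (F = 1/(28 - 25) = 1/3 = ⅓ ≈ 0.33333)
F + ((1002 + T(41, -40)) - 16*(-8 + 19)) = ⅓ + ((1002 + 13/3) - 16*(-8 + 19)) = ⅓ + (3019/3 - 16*11) = ⅓ + (3019/3 - 176) = ⅓ + 2491/3 = 2492/3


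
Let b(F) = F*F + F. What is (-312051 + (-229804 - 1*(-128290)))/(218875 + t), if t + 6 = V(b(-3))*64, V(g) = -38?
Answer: -413565/216437 ≈ -1.9108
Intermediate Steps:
b(F) = F + F² (b(F) = F² + F = F + F²)
t = -2438 (t = -6 - 38*64 = -6 - 2432 = -2438)
(-312051 + (-229804 - 1*(-128290)))/(218875 + t) = (-312051 + (-229804 - 1*(-128290)))/(218875 - 2438) = (-312051 + (-229804 + 128290))/216437 = (-312051 - 101514)*(1/216437) = -413565*1/216437 = -413565/216437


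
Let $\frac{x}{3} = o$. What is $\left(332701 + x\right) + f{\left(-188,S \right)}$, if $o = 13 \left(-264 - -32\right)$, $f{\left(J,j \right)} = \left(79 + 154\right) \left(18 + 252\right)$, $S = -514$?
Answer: $386563$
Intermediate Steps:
$f{\left(J,j \right)} = 62910$ ($f{\left(J,j \right)} = 233 \cdot 270 = 62910$)
$o = -3016$ ($o = 13 \left(-264 + 32\right) = 13 \left(-232\right) = -3016$)
$x = -9048$ ($x = 3 \left(-3016\right) = -9048$)
$\left(332701 + x\right) + f{\left(-188,S \right)} = \left(332701 - 9048\right) + 62910 = 323653 + 62910 = 386563$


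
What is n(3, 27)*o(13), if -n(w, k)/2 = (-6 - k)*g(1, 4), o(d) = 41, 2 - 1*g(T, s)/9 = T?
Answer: 24354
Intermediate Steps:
g(T, s) = 18 - 9*T
n(w, k) = 108 + 18*k (n(w, k) = -2*(-6 - k)*(18 - 9*1) = -2*(-6 - k)*(18 - 9) = -2*(-6 - k)*9 = -2*(-54 - 9*k) = 108 + 18*k)
n(3, 27)*o(13) = (108 + 18*27)*41 = (108 + 486)*41 = 594*41 = 24354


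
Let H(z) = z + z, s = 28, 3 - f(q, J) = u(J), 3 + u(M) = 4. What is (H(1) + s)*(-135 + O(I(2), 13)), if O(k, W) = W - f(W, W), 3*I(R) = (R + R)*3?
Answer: -3720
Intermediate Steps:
u(M) = 1 (u(M) = -3 + 4 = 1)
I(R) = 2*R (I(R) = ((R + R)*3)/3 = ((2*R)*3)/3 = (6*R)/3 = 2*R)
f(q, J) = 2 (f(q, J) = 3 - 1*1 = 3 - 1 = 2)
H(z) = 2*z
O(k, W) = -2 + W (O(k, W) = W - 1*2 = W - 2 = -2 + W)
(H(1) + s)*(-135 + O(I(2), 13)) = (2*1 + 28)*(-135 + (-2 + 13)) = (2 + 28)*(-135 + 11) = 30*(-124) = -3720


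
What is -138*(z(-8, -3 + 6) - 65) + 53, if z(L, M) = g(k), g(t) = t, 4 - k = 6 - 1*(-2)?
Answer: 9575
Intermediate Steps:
k = -4 (k = 4 - (6 - 1*(-2)) = 4 - (6 + 2) = 4 - 1*8 = 4 - 8 = -4)
z(L, M) = -4
-138*(z(-8, -3 + 6) - 65) + 53 = -138*(-4 - 65) + 53 = -138*(-69) + 53 = 9522 + 53 = 9575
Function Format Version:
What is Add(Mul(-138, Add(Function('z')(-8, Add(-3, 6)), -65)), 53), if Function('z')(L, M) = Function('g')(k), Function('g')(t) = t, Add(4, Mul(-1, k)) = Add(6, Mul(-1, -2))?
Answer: 9575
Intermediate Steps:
k = -4 (k = Add(4, Mul(-1, Add(6, Mul(-1, -2)))) = Add(4, Mul(-1, Add(6, 2))) = Add(4, Mul(-1, 8)) = Add(4, -8) = -4)
Function('z')(L, M) = -4
Add(Mul(-138, Add(Function('z')(-8, Add(-3, 6)), -65)), 53) = Add(Mul(-138, Add(-4, -65)), 53) = Add(Mul(-138, -69), 53) = Add(9522, 53) = 9575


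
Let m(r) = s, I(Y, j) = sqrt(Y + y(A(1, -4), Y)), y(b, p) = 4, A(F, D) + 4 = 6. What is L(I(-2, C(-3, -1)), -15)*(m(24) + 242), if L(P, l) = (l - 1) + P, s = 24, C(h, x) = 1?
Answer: -4256 + 266*sqrt(2) ≈ -3879.8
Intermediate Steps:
A(F, D) = 2 (A(F, D) = -4 + 6 = 2)
I(Y, j) = sqrt(4 + Y) (I(Y, j) = sqrt(Y + 4) = sqrt(4 + Y))
m(r) = 24
L(P, l) = -1 + P + l (L(P, l) = (-1 + l) + P = -1 + P + l)
L(I(-2, C(-3, -1)), -15)*(m(24) + 242) = (-1 + sqrt(4 - 2) - 15)*(24 + 242) = (-1 + sqrt(2) - 15)*266 = (-16 + sqrt(2))*266 = -4256 + 266*sqrt(2)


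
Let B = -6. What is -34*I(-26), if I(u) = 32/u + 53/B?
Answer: 13345/39 ≈ 342.18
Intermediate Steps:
I(u) = -53/6 + 32/u (I(u) = 32/u + 53/(-6) = 32/u + 53*(-⅙) = 32/u - 53/6 = -53/6 + 32/u)
-34*I(-26) = -34*(-53/6 + 32/(-26)) = -34*(-53/6 + 32*(-1/26)) = -34*(-53/6 - 16/13) = -34*(-785/78) = 13345/39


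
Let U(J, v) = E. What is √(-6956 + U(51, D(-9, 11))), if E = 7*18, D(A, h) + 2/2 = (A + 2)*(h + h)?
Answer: I*√6830 ≈ 82.644*I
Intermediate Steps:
D(A, h) = -1 + 2*h*(2 + A) (D(A, h) = -1 + (A + 2)*(h + h) = -1 + (2 + A)*(2*h) = -1 + 2*h*(2 + A))
E = 126
U(J, v) = 126
√(-6956 + U(51, D(-9, 11))) = √(-6956 + 126) = √(-6830) = I*√6830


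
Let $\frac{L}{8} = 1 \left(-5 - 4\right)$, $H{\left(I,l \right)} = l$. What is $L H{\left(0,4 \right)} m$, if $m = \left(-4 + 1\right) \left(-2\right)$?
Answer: $-1728$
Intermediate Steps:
$L = -72$ ($L = 8 \cdot 1 \left(-5 - 4\right) = 8 \cdot 1 \left(-9\right) = 8 \left(-9\right) = -72$)
$m = 6$ ($m = \left(-3\right) \left(-2\right) = 6$)
$L H{\left(0,4 \right)} m = \left(-72\right) 4 \cdot 6 = \left(-288\right) 6 = -1728$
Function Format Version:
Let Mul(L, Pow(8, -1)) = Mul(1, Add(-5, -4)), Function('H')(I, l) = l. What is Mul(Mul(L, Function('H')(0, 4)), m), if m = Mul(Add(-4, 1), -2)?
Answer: -1728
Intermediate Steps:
L = -72 (L = Mul(8, Mul(1, Add(-5, -4))) = Mul(8, Mul(1, -9)) = Mul(8, -9) = -72)
m = 6 (m = Mul(-3, -2) = 6)
Mul(Mul(L, Function('H')(0, 4)), m) = Mul(Mul(-72, 4), 6) = Mul(-288, 6) = -1728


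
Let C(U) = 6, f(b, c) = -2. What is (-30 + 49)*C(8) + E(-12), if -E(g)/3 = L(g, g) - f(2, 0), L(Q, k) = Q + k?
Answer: 180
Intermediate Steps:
E(g) = -6 - 6*g (E(g) = -3*((g + g) - 1*(-2)) = -3*(2*g + 2) = -3*(2 + 2*g) = -6 - 6*g)
(-30 + 49)*C(8) + E(-12) = (-30 + 49)*6 + (-6 - 6*(-12)) = 19*6 + (-6 + 72) = 114 + 66 = 180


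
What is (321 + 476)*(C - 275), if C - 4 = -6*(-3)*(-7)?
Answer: -316409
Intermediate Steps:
C = -122 (C = 4 - 6*(-3)*(-7) = 4 + 18*(-7) = 4 - 126 = -122)
(321 + 476)*(C - 275) = (321 + 476)*(-122 - 275) = 797*(-397) = -316409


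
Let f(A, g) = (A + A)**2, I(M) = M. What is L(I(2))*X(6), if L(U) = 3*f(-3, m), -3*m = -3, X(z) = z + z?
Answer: 1296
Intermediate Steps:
X(z) = 2*z
m = 1 (m = -1/3*(-3) = 1)
f(A, g) = 4*A**2 (f(A, g) = (2*A)**2 = 4*A**2)
L(U) = 108 (L(U) = 3*(4*(-3)**2) = 3*(4*9) = 3*36 = 108)
L(I(2))*X(6) = 108*(2*6) = 108*12 = 1296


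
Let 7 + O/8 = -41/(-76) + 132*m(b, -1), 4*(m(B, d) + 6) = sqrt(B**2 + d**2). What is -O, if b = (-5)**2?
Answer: 121366/19 - 264*sqrt(626) ≈ -217.59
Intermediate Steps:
b = 25
m(B, d) = -6 + sqrt(B**2 + d**2)/4
O = -121366/19 + 264*sqrt(626) (O = -56 + 8*(-41/(-76) + 132*(-6 + sqrt(25**2 + (-1)**2)/4)) = -56 + 8*(-41*(-1/76) + 132*(-6 + sqrt(625 + 1)/4)) = -56 + 8*(41/76 + 132*(-6 + sqrt(626)/4)) = -56 + 8*(41/76 + (-792 + 33*sqrt(626))) = -56 + 8*(-60151/76 + 33*sqrt(626)) = -56 + (-120302/19 + 264*sqrt(626)) = -121366/19 + 264*sqrt(626) ≈ 217.59)
-O = -(-121366/19 + 264*sqrt(626)) = 121366/19 - 264*sqrt(626)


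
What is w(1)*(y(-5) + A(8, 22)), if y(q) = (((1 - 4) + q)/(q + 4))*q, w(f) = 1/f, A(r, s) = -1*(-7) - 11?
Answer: -44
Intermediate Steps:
A(r, s) = -4 (A(r, s) = 7 - 11 = -4)
y(q) = q*(-3 + q)/(4 + q) (y(q) = ((-3 + q)/(4 + q))*q = q*(-3 + q)/(4 + q))
w(1)*(y(-5) + A(8, 22)) = (-5*(-3 - 5)/(4 - 5) - 4)/1 = 1*(-5*(-8)/(-1) - 4) = 1*(-5*(-1)*(-8) - 4) = 1*(-40 - 4) = 1*(-44) = -44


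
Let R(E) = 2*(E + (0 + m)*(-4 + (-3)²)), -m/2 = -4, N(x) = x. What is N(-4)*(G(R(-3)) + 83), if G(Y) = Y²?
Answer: -22236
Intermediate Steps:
m = 8 (m = -2*(-4) = 8)
R(E) = 80 + 2*E (R(E) = 2*(E + (0 + 8)*(-4 + (-3)²)) = 2*(E + 8*(-4 + 9)) = 2*(E + 8*5) = 2*(E + 40) = 2*(40 + E) = 80 + 2*E)
N(-4)*(G(R(-3)) + 83) = -4*((80 + 2*(-3))² + 83) = -4*((80 - 6)² + 83) = -4*(74² + 83) = -4*(5476 + 83) = -4*5559 = -22236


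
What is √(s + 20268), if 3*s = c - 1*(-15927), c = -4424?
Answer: √216921/3 ≈ 155.25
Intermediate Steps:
s = 11503/3 (s = (-4424 - 1*(-15927))/3 = (-4424 + 15927)/3 = (⅓)*11503 = 11503/3 ≈ 3834.3)
√(s + 20268) = √(11503/3 + 20268) = √(72307/3) = √216921/3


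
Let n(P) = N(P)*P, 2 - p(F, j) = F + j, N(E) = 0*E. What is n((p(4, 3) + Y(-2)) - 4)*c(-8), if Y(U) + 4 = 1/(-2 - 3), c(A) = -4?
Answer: 0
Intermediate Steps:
N(E) = 0
Y(U) = -21/5 (Y(U) = -4 + 1/(-2 - 3) = -4 + 1/(-5) = -4 - ⅕ = -21/5)
p(F, j) = 2 - F - j (p(F, j) = 2 - (F + j) = 2 + (-F - j) = 2 - F - j)
n(P) = 0 (n(P) = 0*P = 0)
n((p(4, 3) + Y(-2)) - 4)*c(-8) = 0*(-4) = 0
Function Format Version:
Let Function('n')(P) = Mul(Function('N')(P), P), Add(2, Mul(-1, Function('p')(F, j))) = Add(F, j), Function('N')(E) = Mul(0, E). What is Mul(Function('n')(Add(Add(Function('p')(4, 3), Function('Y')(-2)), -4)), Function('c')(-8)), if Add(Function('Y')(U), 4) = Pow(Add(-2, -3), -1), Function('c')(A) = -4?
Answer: 0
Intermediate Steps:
Function('N')(E) = 0
Function('Y')(U) = Rational(-21, 5) (Function('Y')(U) = Add(-4, Pow(Add(-2, -3), -1)) = Add(-4, Pow(-5, -1)) = Add(-4, Rational(-1, 5)) = Rational(-21, 5))
Function('p')(F, j) = Add(2, Mul(-1, F), Mul(-1, j)) (Function('p')(F, j) = Add(2, Mul(-1, Add(F, j))) = Add(2, Add(Mul(-1, F), Mul(-1, j))) = Add(2, Mul(-1, F), Mul(-1, j)))
Function('n')(P) = 0 (Function('n')(P) = Mul(0, P) = 0)
Mul(Function('n')(Add(Add(Function('p')(4, 3), Function('Y')(-2)), -4)), Function('c')(-8)) = Mul(0, -4) = 0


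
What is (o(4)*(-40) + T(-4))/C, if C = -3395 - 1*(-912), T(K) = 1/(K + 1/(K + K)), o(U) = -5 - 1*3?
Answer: -10552/81939 ≈ -0.12878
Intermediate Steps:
o(U) = -8 (o(U) = -5 - 3 = -8)
T(K) = 1/(K + 1/(2*K))
C = -2483 (C = -3395 + 912 = -2483)
(o(4)*(-40) + T(-4))/C = (-8*(-40) + 2*(-4)/(1 + 2*(-4)**2))/(-2483) = (320 + 2*(-4)/(1 + 2*16))*(-1/2483) = (320 + 2*(-4)/(1 + 32))*(-1/2483) = (320 + 2*(-4)/33)*(-1/2483) = (320 + 2*(-4)*(1/33))*(-1/2483) = (320 - 8/33)*(-1/2483) = (10552/33)*(-1/2483) = -10552/81939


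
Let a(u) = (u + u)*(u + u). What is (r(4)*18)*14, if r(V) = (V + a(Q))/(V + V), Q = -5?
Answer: 3276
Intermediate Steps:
a(u) = 4*u**2 (a(u) = (2*u)*(2*u) = 4*u**2)
r(V) = (100 + V)/(2*V) (r(V) = (V + 4*(-5)**2)/(V + V) = (V + 4*25)/((2*V)) = (V + 100)*(1/(2*V)) = (100 + V)*(1/(2*V)) = (100 + V)/(2*V))
(r(4)*18)*14 = (((1/2)*(100 + 4)/4)*18)*14 = (((1/2)*(1/4)*104)*18)*14 = (13*18)*14 = 234*14 = 3276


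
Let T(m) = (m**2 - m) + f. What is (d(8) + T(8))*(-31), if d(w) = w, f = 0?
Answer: -1984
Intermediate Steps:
T(m) = m**2 - m (T(m) = (m**2 - m) + 0 = m**2 - m)
(d(8) + T(8))*(-31) = (8 + 8*(-1 + 8))*(-31) = (8 + 8*7)*(-31) = (8 + 56)*(-31) = 64*(-31) = -1984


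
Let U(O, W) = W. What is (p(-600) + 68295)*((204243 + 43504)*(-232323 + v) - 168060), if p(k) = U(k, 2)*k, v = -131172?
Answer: -6042237797838375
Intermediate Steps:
p(k) = 2*k
(p(-600) + 68295)*((204243 + 43504)*(-232323 + v) - 168060) = (2*(-600) + 68295)*((204243 + 43504)*(-232323 - 131172) - 168060) = (-1200 + 68295)*(247747*(-363495) - 168060) = 67095*(-90054795765 - 168060) = 67095*(-90054963825) = -6042237797838375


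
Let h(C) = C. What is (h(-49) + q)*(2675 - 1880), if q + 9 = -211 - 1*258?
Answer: -418965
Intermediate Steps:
q = -478 (q = -9 + (-211 - 1*258) = -9 + (-211 - 258) = -9 - 469 = -478)
(h(-49) + q)*(2675 - 1880) = (-49 - 478)*(2675 - 1880) = -527*795 = -418965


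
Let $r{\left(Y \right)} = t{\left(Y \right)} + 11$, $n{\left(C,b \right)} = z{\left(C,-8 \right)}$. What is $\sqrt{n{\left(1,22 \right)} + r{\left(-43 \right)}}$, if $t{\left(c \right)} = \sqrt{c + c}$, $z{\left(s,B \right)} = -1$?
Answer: $\sqrt{10 + i \sqrt{86}} \approx 3.4379 + 1.3487 i$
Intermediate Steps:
$t{\left(c \right)} = \sqrt{2} \sqrt{c}$ ($t{\left(c \right)} = \sqrt{2 c} = \sqrt{2} \sqrt{c}$)
$n{\left(C,b \right)} = -1$
$r{\left(Y \right)} = 11 + \sqrt{2} \sqrt{Y}$ ($r{\left(Y \right)} = \sqrt{2} \sqrt{Y} + 11 = 11 + \sqrt{2} \sqrt{Y}$)
$\sqrt{n{\left(1,22 \right)} + r{\left(-43 \right)}} = \sqrt{-1 + \left(11 + \sqrt{2} \sqrt{-43}\right)} = \sqrt{-1 + \left(11 + \sqrt{2} i \sqrt{43}\right)} = \sqrt{-1 + \left(11 + i \sqrt{86}\right)} = \sqrt{10 + i \sqrt{86}}$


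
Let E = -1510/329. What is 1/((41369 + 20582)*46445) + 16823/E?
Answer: -3185052731023211/868948886890 ≈ -3665.4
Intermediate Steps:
E = -1510/329 ≈ -4.5897
1/((41369 + 20582)*46445) + 16823/E = 1/((41369 + 20582)*46445) + 16823/(-1510/329) = (1/46445)/61951 + 16823*(-329/1510) = (1/61951)*(1/46445) - 5534767/1510 = 1/2877314195 - 5534767/1510 = -3185052731023211/868948886890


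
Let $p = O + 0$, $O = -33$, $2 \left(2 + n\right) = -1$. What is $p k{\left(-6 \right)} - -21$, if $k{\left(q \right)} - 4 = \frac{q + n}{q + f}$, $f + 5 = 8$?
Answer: $- \frac{409}{2} \approx -204.5$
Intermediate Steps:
$n = - \frac{5}{2}$ ($n = -2 + \frac{1}{2} \left(-1\right) = -2 - \frac{1}{2} = - \frac{5}{2} \approx -2.5$)
$f = 3$ ($f = -5 + 8 = 3$)
$p = -33$ ($p = -33 + 0 = -33$)
$k{\left(q \right)} = 4 + \frac{- \frac{5}{2} + q}{3 + q}$ ($k{\left(q \right)} = 4 + \frac{q - \frac{5}{2}}{q + 3} = 4 + \frac{- \frac{5}{2} + q}{3 + q}$)
$p k{\left(-6 \right)} - -21 = - 33 \frac{19 + 10 \left(-6\right)}{2 \left(3 - 6\right)} - -21 = - 33 \frac{19 - 60}{2 \left(-3\right)} + 21 = - 33 \cdot \frac{1}{2} \left(- \frac{1}{3}\right) \left(-41\right) + 21 = \left(-33\right) \frac{41}{6} + 21 = - \frac{451}{2} + 21 = - \frac{409}{2}$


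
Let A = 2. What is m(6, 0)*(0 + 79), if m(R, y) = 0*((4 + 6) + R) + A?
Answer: 158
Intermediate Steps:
m(R, y) = 2 (m(R, y) = 0*((4 + 6) + R) + 2 = 0*(10 + R) + 2 = 0 + 2 = 2)
m(6, 0)*(0 + 79) = 2*(0 + 79) = 2*79 = 158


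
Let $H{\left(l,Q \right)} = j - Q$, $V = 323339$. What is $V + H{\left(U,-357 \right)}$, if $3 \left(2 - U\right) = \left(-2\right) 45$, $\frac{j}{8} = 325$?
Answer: $326296$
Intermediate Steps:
$j = 2600$ ($j = 8 \cdot 325 = 2600$)
$U = 32$ ($U = 2 - \frac{\left(-2\right) 45}{3} = 2 - -30 = 2 + 30 = 32$)
$H{\left(l,Q \right)} = 2600 - Q$
$V + H{\left(U,-357 \right)} = 323339 + \left(2600 - -357\right) = 323339 + \left(2600 + 357\right) = 323339 + 2957 = 326296$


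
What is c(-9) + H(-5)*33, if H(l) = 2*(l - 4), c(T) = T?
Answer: -603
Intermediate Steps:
H(l) = -8 + 2*l (H(l) = 2*(-4 + l) = -8 + 2*l)
c(-9) + H(-5)*33 = -9 + (-8 + 2*(-5))*33 = -9 + (-8 - 10)*33 = -9 - 18*33 = -9 - 594 = -603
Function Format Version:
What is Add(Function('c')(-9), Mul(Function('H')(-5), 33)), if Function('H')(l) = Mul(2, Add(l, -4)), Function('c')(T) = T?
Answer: -603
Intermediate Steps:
Function('H')(l) = Add(-8, Mul(2, l)) (Function('H')(l) = Mul(2, Add(-4, l)) = Add(-8, Mul(2, l)))
Add(Function('c')(-9), Mul(Function('H')(-5), 33)) = Add(-9, Mul(Add(-8, Mul(2, -5)), 33)) = Add(-9, Mul(Add(-8, -10), 33)) = Add(-9, Mul(-18, 33)) = Add(-9, -594) = -603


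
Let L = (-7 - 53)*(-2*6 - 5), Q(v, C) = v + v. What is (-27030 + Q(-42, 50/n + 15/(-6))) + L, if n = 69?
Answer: -26094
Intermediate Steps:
Q(v, C) = 2*v
L = 1020 (L = -60*(-12 - 5) = -60*(-17) = 1020)
(-27030 + Q(-42, 50/n + 15/(-6))) + L = (-27030 + 2*(-42)) + 1020 = (-27030 - 84) + 1020 = -27114 + 1020 = -26094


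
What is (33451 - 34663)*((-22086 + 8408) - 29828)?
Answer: 52729272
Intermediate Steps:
(33451 - 34663)*((-22086 + 8408) - 29828) = -1212*(-13678 - 29828) = -1212*(-43506) = 52729272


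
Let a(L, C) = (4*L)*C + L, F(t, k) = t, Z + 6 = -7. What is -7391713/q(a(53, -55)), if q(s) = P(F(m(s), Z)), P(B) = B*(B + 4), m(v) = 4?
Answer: -7391713/32 ≈ -2.3099e+5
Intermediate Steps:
Z = -13 (Z = -6 - 7 = -13)
a(L, C) = L + 4*C*L (a(L, C) = 4*C*L + L = L + 4*C*L)
P(B) = B*(4 + B)
q(s) = 32 (q(s) = 4*(4 + 4) = 4*8 = 32)
-7391713/q(a(53, -55)) = -7391713/32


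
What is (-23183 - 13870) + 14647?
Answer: -22406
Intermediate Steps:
(-23183 - 13870) + 14647 = -37053 + 14647 = -22406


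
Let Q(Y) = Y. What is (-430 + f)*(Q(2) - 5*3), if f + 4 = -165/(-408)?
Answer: 766597/136 ≈ 5636.7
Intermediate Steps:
f = -489/136 (f = -4 - 165/(-408) = -4 - 165*(-1/408) = -4 + 55/136 = -489/136 ≈ -3.5956)
(-430 + f)*(Q(2) - 5*3) = (-430 - 489/136)*(2 - 5*3) = -58969*(2 - 15)/136 = -58969/136*(-13) = 766597/136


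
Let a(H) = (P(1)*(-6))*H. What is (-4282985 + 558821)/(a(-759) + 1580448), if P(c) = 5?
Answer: -620694/267203 ≈ -2.3229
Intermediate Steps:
a(H) = -30*H (a(H) = (5*(-6))*H = -30*H)
(-4282985 + 558821)/(a(-759) + 1580448) = (-4282985 + 558821)/(-30*(-759) + 1580448) = -3724164/(22770 + 1580448) = -3724164/1603218 = -3724164*1/1603218 = -620694/267203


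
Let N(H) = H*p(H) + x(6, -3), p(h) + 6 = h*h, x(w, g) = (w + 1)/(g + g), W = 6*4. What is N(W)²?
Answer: 6735977329/36 ≈ 1.8711e+8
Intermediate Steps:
W = 24
x(w, g) = (1 + w)/(2*g) (x(w, g) = (1 + w)/((2*g)) = (1 + w)*(1/(2*g)) = (1 + w)/(2*g))
p(h) = -6 + h² (p(h) = -6 + h*h = -6 + h²)
N(H) = -7/6 + H*(-6 + H²) (N(H) = H*(-6 + H²) + (½)*(1 + 6)/(-3) = H*(-6 + H²) + (½)*(-⅓)*7 = H*(-6 + H²) - 7/6 = -7/6 + H*(-6 + H²))
N(W)² = (-7/6 + 24³ - 6*24)² = (-7/6 + 13824 - 144)² = (82073/6)² = 6735977329/36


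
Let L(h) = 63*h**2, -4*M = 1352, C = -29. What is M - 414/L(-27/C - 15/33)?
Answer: -29672535/80864 ≈ -366.94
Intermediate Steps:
M = -338 (M = -1/4*1352 = -338)
M - 414/L(-27/C - 15/33) = -338 - 414*1/(63*(-27/(-29) - 15/33)**2) = -338 - 414*1/(63*(-27*(-1/29) - 15*1/33)**2) = -338 - 414*1/(63*(27/29 - 5/11)**2) = -338 - 414/(63*(152/319)**2) = -338 - 414/(63*(23104/101761)) = -338 - 414/1455552/101761 = -338 - 414*101761/1455552 = -338 - 2340503/80864 = -29672535/80864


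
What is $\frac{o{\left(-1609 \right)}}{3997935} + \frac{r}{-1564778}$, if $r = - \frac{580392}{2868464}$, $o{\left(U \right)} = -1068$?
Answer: $- \frac{199641984502039}{747698694672397980} \approx -0.00026701$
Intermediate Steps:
$r = - \frac{72549}{358558}$ ($r = \left(-580392\right) \frac{1}{2868464} = - \frac{72549}{358558} \approx -0.20234$)
$\frac{o{\left(-1609 \right)}}{3997935} + \frac{r}{-1564778} = - \frac{1068}{3997935} - \frac{72549}{358558 \left(-1564778\right)} = \left(-1068\right) \frac{1}{3997935} - - \frac{72549}{561063670124} = - \frac{356}{1332645} + \frac{72549}{561063670124} = - \frac{199641984502039}{747698694672397980}$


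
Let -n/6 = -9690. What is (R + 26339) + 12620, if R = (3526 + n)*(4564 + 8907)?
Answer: 830741645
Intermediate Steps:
n = 58140 (n = -6*(-9690) = 58140)
R = 830702686 (R = (3526 + 58140)*(4564 + 8907) = 61666*13471 = 830702686)
(R + 26339) + 12620 = (830702686 + 26339) + 12620 = 830729025 + 12620 = 830741645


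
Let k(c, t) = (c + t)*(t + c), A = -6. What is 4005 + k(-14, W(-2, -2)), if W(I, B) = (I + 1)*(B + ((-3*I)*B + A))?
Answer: 4041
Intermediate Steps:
W(I, B) = (1 + I)*(-6 + B - 3*B*I) (W(I, B) = (I + 1)*(B + ((-3*I)*B - 6)) = (1 + I)*(B + (-3*B*I - 6)) = (1 + I)*(B + (-6 - 3*B*I)) = (1 + I)*(-6 + B - 3*B*I))
k(c, t) = (c + t)² (k(c, t) = (c + t)*(c + t) = (c + t)²)
4005 + k(-14, W(-2, -2)) = 4005 + (-14 + (-6 - 2 - 6*(-2) - 3*(-2)*(-2)² - 2*(-2)*(-2)))² = 4005 + (-14 + (-6 - 2 + 12 - 3*(-2)*4 - 8))² = 4005 + (-14 + (-6 - 2 + 12 + 24 - 8))² = 4005 + (-14 + 20)² = 4005 + 6² = 4005 + 36 = 4041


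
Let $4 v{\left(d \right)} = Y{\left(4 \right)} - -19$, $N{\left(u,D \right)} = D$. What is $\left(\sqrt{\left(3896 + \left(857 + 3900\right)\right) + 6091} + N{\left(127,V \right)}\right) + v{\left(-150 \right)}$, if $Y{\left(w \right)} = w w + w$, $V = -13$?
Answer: $- \frac{13}{4} + 2 \sqrt{3686} \approx 118.17$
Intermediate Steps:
$Y{\left(w \right)} = w + w^{2}$ ($Y{\left(w \right)} = w^{2} + w = w + w^{2}$)
$v{\left(d \right)} = \frac{39}{4}$ ($v{\left(d \right)} = \frac{4 \left(1 + 4\right) - -19}{4} = \frac{4 \cdot 5 + 19}{4} = \frac{20 + 19}{4} = \frac{1}{4} \cdot 39 = \frac{39}{4}$)
$\left(\sqrt{\left(3896 + \left(857 + 3900\right)\right) + 6091} + N{\left(127,V \right)}\right) + v{\left(-150 \right)} = \left(\sqrt{\left(3896 + \left(857 + 3900\right)\right) + 6091} - 13\right) + \frac{39}{4} = \left(\sqrt{\left(3896 + 4757\right) + 6091} - 13\right) + \frac{39}{4} = \left(\sqrt{8653 + 6091} - 13\right) + \frac{39}{4} = \left(\sqrt{14744} - 13\right) + \frac{39}{4} = \left(2 \sqrt{3686} - 13\right) + \frac{39}{4} = \left(-13 + 2 \sqrt{3686}\right) + \frac{39}{4} = - \frac{13}{4} + 2 \sqrt{3686}$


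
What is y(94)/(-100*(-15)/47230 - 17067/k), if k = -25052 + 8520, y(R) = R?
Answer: 7339579784/83087241 ≈ 88.336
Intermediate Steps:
k = -16532
y(94)/(-100*(-15)/47230 - 17067/k) = 94/(-100*(-15)/47230 - 17067/(-16532)) = 94/(1500*(1/47230) - 17067*(-1/16532)) = 94/(150/4723 + 17067/16532) = 94/(83087241/78080636) = 94*(78080636/83087241) = 7339579784/83087241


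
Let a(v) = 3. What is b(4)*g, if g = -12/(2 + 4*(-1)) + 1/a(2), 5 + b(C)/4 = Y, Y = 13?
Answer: 608/3 ≈ 202.67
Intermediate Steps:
b(C) = 32 (b(C) = -20 + 4*13 = -20 + 52 = 32)
g = 19/3 (g = -12/(2 + 4*(-1)) + 1/3 = -12/(2 - 4) + 1*(⅓) = -12/(-2) + ⅓ = -12*(-½) + ⅓ = 6 + ⅓ = 19/3 ≈ 6.3333)
b(4)*g = 32*(19/3) = 608/3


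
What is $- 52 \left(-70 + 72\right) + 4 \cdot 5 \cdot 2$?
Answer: $-64$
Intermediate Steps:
$- 52 \left(-70 + 72\right) + 4 \cdot 5 \cdot 2 = \left(-52\right) 2 + 20 \cdot 2 = -104 + 40 = -64$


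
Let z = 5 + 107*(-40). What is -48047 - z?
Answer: -43772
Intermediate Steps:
z = -4275 (z = 5 - 4280 = -4275)
-48047 - z = -48047 - 1*(-4275) = -48047 + 4275 = -43772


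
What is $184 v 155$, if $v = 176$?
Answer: $5019520$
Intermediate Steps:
$184 v 155 = 184 \cdot 176 \cdot 155 = 32384 \cdot 155 = 5019520$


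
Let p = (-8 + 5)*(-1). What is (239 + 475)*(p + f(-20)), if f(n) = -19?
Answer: -11424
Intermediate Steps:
p = 3 (p = -3*(-1) = 3)
(239 + 475)*(p + f(-20)) = (239 + 475)*(3 - 19) = 714*(-16) = -11424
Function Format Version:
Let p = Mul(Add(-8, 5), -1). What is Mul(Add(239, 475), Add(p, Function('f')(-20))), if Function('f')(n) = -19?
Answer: -11424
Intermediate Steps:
p = 3 (p = Mul(-3, -1) = 3)
Mul(Add(239, 475), Add(p, Function('f')(-20))) = Mul(Add(239, 475), Add(3, -19)) = Mul(714, -16) = -11424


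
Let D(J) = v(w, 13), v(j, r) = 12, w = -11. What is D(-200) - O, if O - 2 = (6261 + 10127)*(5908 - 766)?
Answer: -84267086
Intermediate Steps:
O = 84267098 (O = 2 + (6261 + 10127)*(5908 - 766) = 2 + 16388*5142 = 2 + 84267096 = 84267098)
D(J) = 12
D(-200) - O = 12 - 1*84267098 = 12 - 84267098 = -84267086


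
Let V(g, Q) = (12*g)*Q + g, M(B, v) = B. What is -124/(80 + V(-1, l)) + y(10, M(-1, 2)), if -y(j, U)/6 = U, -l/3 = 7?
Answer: 1862/331 ≈ 5.6254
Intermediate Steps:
l = -21 (l = -3*7 = -21)
V(g, Q) = g + 12*Q*g (V(g, Q) = 12*Q*g + g = g + 12*Q*g)
y(j, U) = -6*U
-124/(80 + V(-1, l)) + y(10, M(-1, 2)) = -124/(80 - (1 + 12*(-21))) - 6*(-1) = -124/(80 - (1 - 252)) + 6 = -124/(80 - 1*(-251)) + 6 = -124/(80 + 251) + 6 = -124/331 + 6 = 1862/331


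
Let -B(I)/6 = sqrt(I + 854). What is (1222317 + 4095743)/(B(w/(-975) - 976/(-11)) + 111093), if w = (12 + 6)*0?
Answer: 94185386020/1967504751 + 462440*sqrt(114070)/1967504751 ≈ 47.950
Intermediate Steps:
w = 0 (w = 18*0 = 0)
B(I) = -6*sqrt(854 + I) (B(I) = -6*sqrt(I + 854) = -6*sqrt(854 + I))
(1222317 + 4095743)/(B(w/(-975) - 976/(-11)) + 111093) = (1222317 + 4095743)/(-6*sqrt(854 + (0/(-975) - 976/(-11))) + 111093) = 5318060/(-6*sqrt(854 + (0*(-1/975) - 976*(-1/11))) + 111093) = 5318060/(-6*sqrt(854 + (0 + 976/11)) + 111093) = 5318060/(-6*sqrt(854 + 976/11) + 111093) = 5318060/(-6*sqrt(114070)/11 + 111093) = 5318060/(111093 - 6*sqrt(114070)/11)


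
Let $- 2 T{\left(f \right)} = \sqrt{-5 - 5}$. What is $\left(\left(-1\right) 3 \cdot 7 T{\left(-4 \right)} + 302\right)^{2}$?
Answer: $\frac{180203}{2} + 6342 i \sqrt{10} \approx 90102.0 + 20055.0 i$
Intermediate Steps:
$T{\left(f \right)} = - \frac{i \sqrt{10}}{2}$ ($T{\left(f \right)} = - \frac{\sqrt{-5 - 5}}{2} = - \frac{\sqrt{-10}}{2} = - \frac{i \sqrt{10}}{2}$)
$\left(\left(-1\right) 3 \cdot 7 T{\left(-4 \right)} + 302\right)^{2} = \left(\left(-1\right) 3 \cdot 7 \left(- \frac{i \sqrt{10}}{2}\right) + 302\right)^{2} = \left(\left(-3\right) 7 \left(- \frac{i \sqrt{10}}{2}\right) + 302\right)^{2} = \left(- 21 \left(- \frac{i \sqrt{10}}{2}\right) + 302\right)^{2} = \left(\frac{21 i \sqrt{10}}{2} + 302\right)^{2} = \left(302 + \frac{21 i \sqrt{10}}{2}\right)^{2}$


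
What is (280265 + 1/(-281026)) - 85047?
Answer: 54861333667/281026 ≈ 1.9522e+5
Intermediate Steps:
(280265 + 1/(-281026)) - 85047 = (280265 - 1/281026) - 85047 = 78761751889/281026 - 85047 = 54861333667/281026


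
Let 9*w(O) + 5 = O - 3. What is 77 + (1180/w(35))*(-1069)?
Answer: -1261189/3 ≈ -4.2040e+5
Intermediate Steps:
w(O) = -8/9 + O/9 (w(O) = -5/9 + (O - 3)/9 = -5/9 + (-3 + O)/9 = -5/9 + (-⅓ + O/9) = -8/9 + O/9)
77 + (1180/w(35))*(-1069) = 77 + (1180/(-8/9 + (⅑)*35))*(-1069) = 77 + (1180/(-8/9 + 35/9))*(-1069) = 77 + (1180/3)*(-1069) = 77 - 1261420/3 = -1261189/3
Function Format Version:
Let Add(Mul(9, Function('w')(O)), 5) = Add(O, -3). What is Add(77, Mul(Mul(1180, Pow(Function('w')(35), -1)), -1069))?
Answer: Rational(-1261189, 3) ≈ -4.2040e+5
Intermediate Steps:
Function('w')(O) = Add(Rational(-8, 9), Mul(Rational(1, 9), O)) (Function('w')(O) = Add(Rational(-5, 9), Mul(Rational(1, 9), Add(O, -3))) = Add(Rational(-5, 9), Mul(Rational(1, 9), Add(-3, O))) = Add(Rational(-5, 9), Add(Rational(-1, 3), Mul(Rational(1, 9), O))) = Add(Rational(-8, 9), Mul(Rational(1, 9), O)))
Add(77, Mul(Mul(1180, Pow(Function('w')(35), -1)), -1069)) = Add(77, Mul(Mul(1180, Pow(Add(Rational(-8, 9), Mul(Rational(1, 9), 35)), -1)), -1069)) = Add(77, Mul(Mul(1180, Pow(Add(Rational(-8, 9), Rational(35, 9)), -1)), -1069)) = Add(77, Mul(Mul(1180, Pow(3, -1)), -1069)) = Add(77, Mul(Mul(1180, Rational(1, 3)), -1069)) = Add(77, Mul(Rational(1180, 3), -1069)) = Add(77, Rational(-1261420, 3)) = Rational(-1261189, 3)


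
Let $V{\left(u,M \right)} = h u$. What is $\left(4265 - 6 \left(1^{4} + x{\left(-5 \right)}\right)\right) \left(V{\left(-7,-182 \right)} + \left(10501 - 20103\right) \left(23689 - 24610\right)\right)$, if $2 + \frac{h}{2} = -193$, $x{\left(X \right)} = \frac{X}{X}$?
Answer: $37622769516$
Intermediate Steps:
$x{\left(X \right)} = 1$
$h = -390$ ($h = -4 + 2 \left(-193\right) = -4 - 386 = -390$)
$V{\left(u,M \right)} = - 390 u$
$\left(4265 - 6 \left(1^{4} + x{\left(-5 \right)}\right)\right) \left(V{\left(-7,-182 \right)} + \left(10501 - 20103\right) \left(23689 - 24610\right)\right) = \left(4265 - 6 \left(1^{4} + 1\right)\right) \left(\left(-390\right) \left(-7\right) + \left(10501 - 20103\right) \left(23689 - 24610\right)\right) = \left(4265 - 6 \left(1 + 1\right)\right) \left(2730 - -8843442\right) = \left(4265 - 12\right) \left(2730 + 8843442\right) = \left(4265 - 12\right) 8846172 = 4253 \cdot 8846172 = 37622769516$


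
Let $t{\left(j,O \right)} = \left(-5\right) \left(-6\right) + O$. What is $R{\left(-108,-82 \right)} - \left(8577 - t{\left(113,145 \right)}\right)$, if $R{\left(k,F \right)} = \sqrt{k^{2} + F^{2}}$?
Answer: $-8402 + 2 \sqrt{4597} \approx -8266.4$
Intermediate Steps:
$R{\left(k,F \right)} = \sqrt{F^{2} + k^{2}}$
$t{\left(j,O \right)} = 30 + O$
$R{\left(-108,-82 \right)} - \left(8577 - t{\left(113,145 \right)}\right) = \sqrt{\left(-82\right)^{2} + \left(-108\right)^{2}} - \left(8577 - \left(30 + 145\right)\right) = \sqrt{6724 + 11664} - \left(8577 - 175\right) = \sqrt{18388} - \left(8577 - 175\right) = 2 \sqrt{4597} - 8402 = -8402 + 2 \sqrt{4597}$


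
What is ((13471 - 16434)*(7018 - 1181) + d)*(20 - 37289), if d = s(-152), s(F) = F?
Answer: 644574175227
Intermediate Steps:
d = -152
((13471 - 16434)*(7018 - 1181) + d)*(20 - 37289) = ((13471 - 16434)*(7018 - 1181) - 152)*(20 - 37289) = (-2963*5837 - 152)*(-37269) = (-17295031 - 152)*(-37269) = -17295183*(-37269) = 644574175227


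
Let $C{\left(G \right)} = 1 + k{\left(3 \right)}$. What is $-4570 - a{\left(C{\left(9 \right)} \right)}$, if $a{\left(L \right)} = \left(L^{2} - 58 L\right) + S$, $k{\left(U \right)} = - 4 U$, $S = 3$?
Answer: $-5332$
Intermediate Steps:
$C{\left(G \right)} = -11$ ($C{\left(G \right)} = 1 - 12 = -11$)
$a{\left(L \right)} = 3 + L^{2} - 58 L$ ($a{\left(L \right)} = \left(L^{2} - 58 L\right) + 3 = 3 + L^{2} - 58 L$)
$-4570 - a{\left(C{\left(9 \right)} \right)} = -4570 - \left(3 + \left(-11\right)^{2} - -638\right) = -4570 - \left(3 + 121 + 638\right) = -4570 - 762 = -5332$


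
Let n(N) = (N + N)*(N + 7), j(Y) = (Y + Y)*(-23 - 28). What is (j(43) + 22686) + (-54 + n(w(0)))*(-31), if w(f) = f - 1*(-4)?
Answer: 17246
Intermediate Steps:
j(Y) = -102*Y (j(Y) = (2*Y)*(-51) = -102*Y)
w(f) = 4 + f (w(f) = f + 4 = 4 + f)
n(N) = 2*N*(7 + N) (n(N) = (2*N)*(7 + N) = 2*N*(7 + N))
(j(43) + 22686) + (-54 + n(w(0)))*(-31) = (-102*43 + 22686) + (-54 + 2*(4 + 0)*(7 + (4 + 0)))*(-31) = (-4386 + 22686) + (-54 + 2*4*(7 + 4))*(-31) = 18300 + (-54 + 2*4*11)*(-31) = 18300 + (-54 + 88)*(-31) = 18300 + 34*(-31) = 18300 - 1054 = 17246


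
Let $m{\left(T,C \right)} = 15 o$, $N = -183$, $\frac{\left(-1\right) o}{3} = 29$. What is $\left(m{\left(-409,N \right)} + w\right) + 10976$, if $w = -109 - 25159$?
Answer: $-15597$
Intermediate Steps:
$o = -87$ ($o = \left(-3\right) 29 = -87$)
$m{\left(T,C \right)} = -1305$ ($m{\left(T,C \right)} = 15 \left(-87\right) = -1305$)
$w = -25268$ ($w = -109 - 25159 = -25268$)
$\left(m{\left(-409,N \right)} + w\right) + 10976 = \left(-1305 - 25268\right) + 10976 = -26573 + 10976 = -15597$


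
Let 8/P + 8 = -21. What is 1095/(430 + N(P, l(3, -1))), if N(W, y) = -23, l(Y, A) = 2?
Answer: 1095/407 ≈ 2.6904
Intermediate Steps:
P = -8/29 (P = 8/(-8 - 21) = 8/(-29) = 8*(-1/29) = -8/29 ≈ -0.27586)
1095/(430 + N(P, l(3, -1))) = 1095/(430 - 23) = 1095/407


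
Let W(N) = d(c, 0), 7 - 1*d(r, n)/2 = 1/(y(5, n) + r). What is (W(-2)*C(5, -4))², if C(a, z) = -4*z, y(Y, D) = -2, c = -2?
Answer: 53824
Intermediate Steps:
d(r, n) = 14 - 2/(-2 + r)
W(N) = 29/2 (W(N) = 2*(-15 + 7*(-2))/(-2 - 2) = 2*(-15 - 14)/(-4) = 2*(-¼)*(-29) = 29/2)
(W(-2)*C(5, -4))² = (29*(-4*(-4))/2)² = ((29/2)*16)² = 232² = 53824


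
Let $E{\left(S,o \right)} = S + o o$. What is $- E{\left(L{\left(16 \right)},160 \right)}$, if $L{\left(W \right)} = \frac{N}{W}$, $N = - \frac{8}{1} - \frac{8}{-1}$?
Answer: $-25600$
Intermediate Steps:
$N = 0$ ($N = \left(-8\right) 1 - -8 = -8 + 8 = 0$)
$L{\left(W \right)} = 0$ ($L{\left(W \right)} = \frac{0}{W} = 0$)
$E{\left(S,o \right)} = S + o^{2}$
$- E{\left(L{\left(16 \right)},160 \right)} = - (0 + 160^{2}) = - (0 + 25600) = \left(-1\right) 25600 = -25600$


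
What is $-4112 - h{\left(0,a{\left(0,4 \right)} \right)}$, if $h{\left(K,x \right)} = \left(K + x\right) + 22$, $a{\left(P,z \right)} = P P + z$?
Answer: $-4138$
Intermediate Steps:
$a{\left(P,z \right)} = z + P^{2}$ ($a{\left(P,z \right)} = P^{2} + z = z + P^{2}$)
$h{\left(K,x \right)} = 22 + K + x$
$-4112 - h{\left(0,a{\left(0,4 \right)} \right)} = -4112 - \left(22 + 0 + \left(4 + 0^{2}\right)\right) = -4112 - \left(22 + 0 + \left(4 + 0\right)\right) = -4112 - \left(22 + 0 + 4\right) = -4112 - 26 = -4138$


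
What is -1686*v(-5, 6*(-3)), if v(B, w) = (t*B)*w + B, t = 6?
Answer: -902010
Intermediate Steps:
v(B, w) = B + 6*B*w (v(B, w) = (6*B)*w + B = 6*B*w + B = B + 6*B*w)
-1686*v(-5, 6*(-3)) = -(-8430)*(1 + 6*(6*(-3))) = -(-8430)*(1 + 6*(-18)) = -(-8430)*(1 - 108) = -(-8430)*(-107) = -1686*535 = -902010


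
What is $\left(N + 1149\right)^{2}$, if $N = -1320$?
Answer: $29241$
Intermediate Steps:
$\left(N + 1149\right)^{2} = \left(-1320 + 1149\right)^{2} = \left(-171\right)^{2} = 29241$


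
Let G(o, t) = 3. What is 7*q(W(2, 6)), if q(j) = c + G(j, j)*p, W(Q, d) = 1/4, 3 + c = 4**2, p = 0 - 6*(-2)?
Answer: 343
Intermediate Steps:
p = 12 (p = 0 - 1*(-12) = 0 + 12 = 12)
c = 13 (c = -3 + 4**2 = -3 + 16 = 13)
W(Q, d) = 1/4
q(j) = 49 (q(j) = 13 + 3*12 = 13 + 36 = 49)
7*q(W(2, 6)) = 7*49 = 343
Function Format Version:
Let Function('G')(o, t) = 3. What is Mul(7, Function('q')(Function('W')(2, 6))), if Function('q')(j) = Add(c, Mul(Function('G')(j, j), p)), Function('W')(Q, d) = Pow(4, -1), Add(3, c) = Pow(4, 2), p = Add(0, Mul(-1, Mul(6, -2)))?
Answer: 343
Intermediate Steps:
p = 12 (p = Add(0, Mul(-1, -12)) = Add(0, 12) = 12)
c = 13 (c = Add(-3, Pow(4, 2)) = Add(-3, 16) = 13)
Function('W')(Q, d) = Rational(1, 4)
Function('q')(j) = 49 (Function('q')(j) = Add(13, Mul(3, 12)) = Add(13, 36) = 49)
Mul(7, Function('q')(Function('W')(2, 6))) = Mul(7, 49) = 343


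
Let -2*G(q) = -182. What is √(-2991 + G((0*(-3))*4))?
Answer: 10*I*√29 ≈ 53.852*I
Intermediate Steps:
G(q) = 91 (G(q) = -½*(-182) = 91)
√(-2991 + G((0*(-3))*4)) = √(-2991 + 91) = √(-2900) = 10*I*√29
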